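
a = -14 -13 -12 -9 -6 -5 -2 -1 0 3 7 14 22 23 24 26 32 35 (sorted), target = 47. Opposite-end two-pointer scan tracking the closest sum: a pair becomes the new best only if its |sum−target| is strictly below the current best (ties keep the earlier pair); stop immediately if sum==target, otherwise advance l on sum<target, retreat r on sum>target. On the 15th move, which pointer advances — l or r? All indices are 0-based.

[0,17] -14+35=21 d=26 * → l++
[1,17] -13+35=22 d=25 * → l++
[2,17] -12+35=23 d=24 * → l++
[3,17] -9+35=26 d=21 * → l++
[4,17] -6+35=29 d=18 * → l++
[5,17] -5+35=30 d=17 * → l++
[6,17] -2+35=33 d=14 * → l++
[7,17] -1+35=34 d=13 * → l++
[8,17] 0+35=35 d=12 * → l++
[9,17] 3+35=38 d=9 * → l++
[10,17] 7+35=42 d=5 * → l++
[11,17] 14+35=49 d=2 * → r--
[11,16] 14+32=46 d=1 * → l++
[12,16] 22+32=54 d=7 → r--
[12,15] 22+26=48 d=1 → r--

r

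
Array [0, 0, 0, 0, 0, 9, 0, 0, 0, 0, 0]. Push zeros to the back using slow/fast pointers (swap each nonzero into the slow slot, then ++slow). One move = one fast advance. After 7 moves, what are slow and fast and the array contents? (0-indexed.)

slow=1, fast=7, a=[9, 0, 0, 0, 0, 0, 0, 0, 0, 0, 0]

slow=0 fast=0: a[fast]=0, fast++
slow=0 fast=1: a[fast]=0, fast++
slow=0 fast=2: a[fast]=0, fast++
slow=0 fast=3: a[fast]=0, fast++
slow=0 fast=4: a[fast]=0, fast++
slow=0 fast=5: a[fast]=9≠0 swap→a[0]=9, slow++,fast++
slow=1 fast=6: a[fast]=0, fast++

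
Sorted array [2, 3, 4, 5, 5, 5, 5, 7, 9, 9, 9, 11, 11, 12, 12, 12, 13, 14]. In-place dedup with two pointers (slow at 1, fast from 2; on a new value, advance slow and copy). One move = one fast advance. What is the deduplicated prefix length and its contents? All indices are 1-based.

slow=1 fast=2: a[fast]=3≠a[slow]=2 write a[2]=3, slow++,fast++
slow=2 fast=3: a[fast]=4≠a[slow]=3 write a[3]=4, slow++,fast++
slow=3 fast=4: a[fast]=5≠a[slow]=4 write a[4]=5, slow++,fast++
slow=4 fast=5: a[fast]=5=a[slow] dup, fast++
slow=4 fast=6: a[fast]=5=a[slow] dup, fast++
slow=4 fast=7: a[fast]=5=a[slow] dup, fast++
slow=4 fast=8: a[fast]=7≠a[slow]=5 write a[5]=7, slow++,fast++
slow=5 fast=9: a[fast]=9≠a[slow]=7 write a[6]=9, slow++,fast++
slow=6 fast=10: a[fast]=9=a[slow] dup, fast++
slow=6 fast=11: a[fast]=9=a[slow] dup, fast++
slow=6 fast=12: a[fast]=11≠a[slow]=9 write a[7]=11, slow++,fast++
slow=7 fast=13: a[fast]=11=a[slow] dup, fast++
slow=7 fast=14: a[fast]=12≠a[slow]=11 write a[8]=12, slow++,fast++
slow=8 fast=15: a[fast]=12=a[slow] dup, fast++
slow=8 fast=16: a[fast]=12=a[slow] dup, fast++
slow=8 fast=17: a[fast]=13≠a[slow]=12 write a[9]=13, slow++,fast++
slow=9 fast=18: a[fast]=14≠a[slow]=13 write a[10]=14, slow++,fast++

length 10; prefix = [2, 3, 4, 5, 7, 9, 11, 12, 13, 14]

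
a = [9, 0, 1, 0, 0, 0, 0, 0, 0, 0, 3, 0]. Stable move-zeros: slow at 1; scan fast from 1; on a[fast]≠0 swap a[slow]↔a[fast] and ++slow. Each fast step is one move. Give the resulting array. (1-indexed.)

[9, 1, 3, 0, 0, 0, 0, 0, 0, 0, 0, 0]

slow=1 fast=1: a[fast]=9≠0 swap→a[1]=9, slow++,fast++
slow=2 fast=2: a[fast]=0, fast++
slow=2 fast=3: a[fast]=1≠0 swap→a[2]=1, slow++,fast++
slow=3 fast=4: a[fast]=0, fast++
slow=3 fast=5: a[fast]=0, fast++
slow=3 fast=6: a[fast]=0, fast++
slow=3 fast=7: a[fast]=0, fast++
slow=3 fast=8: a[fast]=0, fast++
slow=3 fast=9: a[fast]=0, fast++
slow=3 fast=10: a[fast]=0, fast++
slow=3 fast=11: a[fast]=3≠0 swap→a[3]=3, slow++,fast++
slow=4 fast=12: a[fast]=0, fast++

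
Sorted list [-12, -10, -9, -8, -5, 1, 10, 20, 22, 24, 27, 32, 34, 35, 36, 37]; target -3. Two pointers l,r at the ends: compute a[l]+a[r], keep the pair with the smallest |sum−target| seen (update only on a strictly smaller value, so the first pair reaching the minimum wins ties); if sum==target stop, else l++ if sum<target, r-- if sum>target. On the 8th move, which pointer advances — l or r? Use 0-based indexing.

l=0 r=15: -12+37=25 d=28 *, r--
l=0 r=14: -12+36=24 d=27 *, r--
l=0 r=13: -12+35=23 d=26 *, r--
l=0 r=12: -12+34=22 d=25 *, r--
l=0 r=11: -12+32=20 d=23 *, r--
l=0 r=10: -12+27=15 d=18 *, r--
l=0 r=9: -12+24=12 d=15 *, r--
l=0 r=8: -12+22=10 d=13 *, r--

r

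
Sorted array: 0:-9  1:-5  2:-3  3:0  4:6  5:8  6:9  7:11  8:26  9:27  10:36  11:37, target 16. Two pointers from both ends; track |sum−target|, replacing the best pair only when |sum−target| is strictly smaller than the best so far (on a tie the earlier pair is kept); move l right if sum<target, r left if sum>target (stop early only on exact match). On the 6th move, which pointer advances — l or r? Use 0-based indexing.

l

[0,11] -9+37=28 d=12 * → r--
[0,10] -9+36=27 d=11 * → r--
[0,9] -9+27=18 d=2 * → r--
[0,8] -9+26=17 d=1 * → r--
[0,7] -9+11=2 d=14 → l++
[1,7] -5+11=6 d=10 → l++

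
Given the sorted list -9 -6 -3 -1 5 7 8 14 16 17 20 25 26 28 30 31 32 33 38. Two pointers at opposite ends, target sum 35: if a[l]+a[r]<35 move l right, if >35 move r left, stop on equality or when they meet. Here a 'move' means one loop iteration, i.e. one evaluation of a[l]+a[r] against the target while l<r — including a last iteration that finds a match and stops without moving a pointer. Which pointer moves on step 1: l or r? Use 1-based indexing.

l=1 r=19: -9+38=29 <35, l++

l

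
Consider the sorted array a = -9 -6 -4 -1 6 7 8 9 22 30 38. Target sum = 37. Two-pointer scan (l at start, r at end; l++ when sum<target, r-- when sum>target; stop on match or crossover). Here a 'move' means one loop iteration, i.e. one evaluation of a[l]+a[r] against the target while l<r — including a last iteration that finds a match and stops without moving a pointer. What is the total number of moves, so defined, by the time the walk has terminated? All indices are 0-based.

4 moves

l=0 r=10: -9+38=29 <37, l++
l=1 r=10: -6+38=32 <37, l++
l=2 r=10: -4+38=34 <37, l++
l=3 r=10: -1+38=37, found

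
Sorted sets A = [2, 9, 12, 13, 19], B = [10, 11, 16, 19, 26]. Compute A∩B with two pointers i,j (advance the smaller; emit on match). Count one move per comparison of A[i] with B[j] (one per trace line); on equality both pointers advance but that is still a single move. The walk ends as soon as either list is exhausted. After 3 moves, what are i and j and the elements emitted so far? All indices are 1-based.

[i=1,j=1] 2<10 → i++
[i=2,j=1] 9<10 → i++
[i=3,j=1] 12>10 → j++

i=3, j=2, emitted=[]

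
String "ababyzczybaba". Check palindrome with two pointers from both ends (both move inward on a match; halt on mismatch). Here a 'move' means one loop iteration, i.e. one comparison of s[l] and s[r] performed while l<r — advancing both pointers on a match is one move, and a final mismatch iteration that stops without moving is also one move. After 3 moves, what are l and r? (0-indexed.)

l=3, r=9

l=0 r=12: 'a'=='a', l++,r--
l=1 r=11: 'b'=='b', l++,r--
l=2 r=10: 'a'=='a', l++,r--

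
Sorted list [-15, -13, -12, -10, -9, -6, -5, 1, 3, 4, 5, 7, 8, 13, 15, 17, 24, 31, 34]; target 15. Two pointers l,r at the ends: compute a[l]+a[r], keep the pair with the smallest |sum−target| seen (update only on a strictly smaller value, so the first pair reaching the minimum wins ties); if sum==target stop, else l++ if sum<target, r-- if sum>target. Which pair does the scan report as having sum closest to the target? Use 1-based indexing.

[1,19] -15+34=19 d=4 * → r--
[1,18] -15+31=16 d=1 * → r--
[1,17] -15+24=9 d=6 → l++
[2,17] -13+24=11 d=4 → l++
[3,17] -12+24=12 d=3 → l++
[4,17] -10+24=14 d=1 → l++
[5,17] -9+24=15 d=0 * → stop

pair (-9, 24) with sum 15 (|Δ|=0)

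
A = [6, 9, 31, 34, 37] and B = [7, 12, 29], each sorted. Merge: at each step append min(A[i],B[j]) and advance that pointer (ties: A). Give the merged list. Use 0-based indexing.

[6, 7, 9, 12, 29, 31, 34, 37]

[i=0,j=0] A[i]=6<=B[j]=7 take 6 → i++
[i=1,j=0] A[i]=9>B[j]=7 take 7 → j++
[i=1,j=1] A[i]=9<=B[j]=12 take 9 → i++
[i=2,j=1] A[i]=31>B[j]=12 take 12 → j++
[i=2,j=2] A[i]=31>B[j]=29 take 29 → j++
[i=2,j=3] B done, take A[i]=31 → i++
[i=3,j=3] B done, take A[i]=34 → i++
[i=4,j=3] B done, take A[i]=37 → i++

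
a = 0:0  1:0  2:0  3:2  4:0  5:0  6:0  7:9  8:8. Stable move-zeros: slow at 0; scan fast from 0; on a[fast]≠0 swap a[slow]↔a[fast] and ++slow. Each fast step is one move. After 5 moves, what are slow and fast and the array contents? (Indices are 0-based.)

(s=0,f=0) a[fast]=0 → fast++
(s=0,f=1) a[fast]=0 → fast++
(s=0,f=2) a[fast]=0 → fast++
(s=0,f=3) a[fast]=2≠0 swap→a[0]=2 → slow++,fast++
(s=1,f=4) a[fast]=0 → fast++

slow=1, fast=5, a=[2, 0, 0, 0, 0, 0, 0, 9, 8]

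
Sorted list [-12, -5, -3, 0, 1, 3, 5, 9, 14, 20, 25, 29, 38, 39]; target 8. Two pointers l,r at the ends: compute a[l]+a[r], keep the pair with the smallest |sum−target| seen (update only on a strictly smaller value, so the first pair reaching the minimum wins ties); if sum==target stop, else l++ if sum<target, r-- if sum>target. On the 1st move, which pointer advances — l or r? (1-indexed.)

[1,14] -12+39=27 d=19 * → r--

r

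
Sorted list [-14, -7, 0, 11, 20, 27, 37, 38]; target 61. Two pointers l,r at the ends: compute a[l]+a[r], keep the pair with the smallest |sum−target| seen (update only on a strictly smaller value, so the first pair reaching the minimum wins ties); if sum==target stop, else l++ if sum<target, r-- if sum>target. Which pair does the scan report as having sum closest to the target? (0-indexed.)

pair (20, 38) with sum 58 (|Δ|=3)

[0,7] -14+38=24 d=37 * → l++
[1,7] -7+38=31 d=30 * → l++
[2,7] 0+38=38 d=23 * → l++
[3,7] 11+38=49 d=12 * → l++
[4,7] 20+38=58 d=3 * → l++
[5,7] 27+38=65 d=4 → r--
[5,6] 27+37=64 d=3 → r--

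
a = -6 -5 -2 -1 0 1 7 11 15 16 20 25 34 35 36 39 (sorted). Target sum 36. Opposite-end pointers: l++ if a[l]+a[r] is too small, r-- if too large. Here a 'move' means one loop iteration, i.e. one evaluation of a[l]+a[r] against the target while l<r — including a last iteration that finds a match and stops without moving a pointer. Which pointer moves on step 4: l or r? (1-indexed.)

[1,16] -6+39=33 <36 → l++
[2,16] -5+39=34 <36 → l++
[3,16] -2+39=37 >36 → r--
[3,15] -2+36=34 <36 → l++

l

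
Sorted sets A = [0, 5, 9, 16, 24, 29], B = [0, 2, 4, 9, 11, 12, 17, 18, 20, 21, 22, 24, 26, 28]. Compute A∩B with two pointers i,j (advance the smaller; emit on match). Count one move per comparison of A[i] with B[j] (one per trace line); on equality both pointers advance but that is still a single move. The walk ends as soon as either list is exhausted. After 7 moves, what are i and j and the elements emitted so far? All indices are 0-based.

i=3, j=6, emitted=[0, 9]

[i=0,j=0] 0==0 emit → i++,j++
[i=1,j=1] 5>2 → j++
[i=1,j=2] 5>4 → j++
[i=1,j=3] 5<9 → i++
[i=2,j=3] 9==9 emit → i++,j++
[i=3,j=4] 16>11 → j++
[i=3,j=5] 16>12 → j++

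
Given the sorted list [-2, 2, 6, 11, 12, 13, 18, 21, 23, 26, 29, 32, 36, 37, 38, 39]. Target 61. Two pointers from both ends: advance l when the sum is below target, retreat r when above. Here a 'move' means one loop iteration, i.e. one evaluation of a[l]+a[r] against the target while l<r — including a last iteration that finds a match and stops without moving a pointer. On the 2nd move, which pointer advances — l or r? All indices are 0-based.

[0,15] -2+39=37 <61 → l++
[1,15] 2+39=41 <61 → l++

l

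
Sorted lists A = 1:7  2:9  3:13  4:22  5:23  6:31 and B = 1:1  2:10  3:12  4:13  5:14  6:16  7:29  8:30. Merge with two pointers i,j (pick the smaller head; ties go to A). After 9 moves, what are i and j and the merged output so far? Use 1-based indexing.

i=4, j=7, merged so far=[1, 7, 9, 10, 12, 13, 13, 14, 16]

[i=1,j=1] A[i]=7>B[j]=1 take 1 → j++
[i=1,j=2] A[i]=7<=B[j]=10 take 7 → i++
[i=2,j=2] A[i]=9<=B[j]=10 take 9 → i++
[i=3,j=2] A[i]=13>B[j]=10 take 10 → j++
[i=3,j=3] A[i]=13>B[j]=12 take 12 → j++
[i=3,j=4] A[i]=13<=B[j]=13 take 13 → i++
[i=4,j=4] A[i]=22>B[j]=13 take 13 → j++
[i=4,j=5] A[i]=22>B[j]=14 take 14 → j++
[i=4,j=6] A[i]=22>B[j]=16 take 16 → j++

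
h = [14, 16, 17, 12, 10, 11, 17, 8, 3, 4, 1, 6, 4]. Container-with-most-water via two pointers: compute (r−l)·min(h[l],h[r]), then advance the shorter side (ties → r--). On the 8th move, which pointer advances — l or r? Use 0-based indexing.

l

[0,12] min(14,4)*12=48 best=48 * → r--
[0,11] min(14,6)*11=66 best=66 * → r--
[0,10] min(14,1)*10=10 best=66 → r--
[0,9] min(14,4)*9=36 best=66 → r--
[0,8] min(14,3)*8=24 best=66 → r--
[0,7] min(14,8)*7=56 best=66 → r--
[0,6] min(14,17)*6=84 best=84 * → l++
[1,6] min(16,17)*5=80 best=84 → l++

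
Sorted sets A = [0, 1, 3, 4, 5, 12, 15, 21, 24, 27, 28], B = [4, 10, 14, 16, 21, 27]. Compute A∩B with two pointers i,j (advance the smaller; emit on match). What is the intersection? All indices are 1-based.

i=1 j=1: 0<4, i++
i=2 j=1: 1<4, i++
i=3 j=1: 3<4, i++
i=4 j=1: 4==4 emit, i++,j++
i=5 j=2: 5<10, i++
i=6 j=2: 12>10, j++
i=6 j=3: 12<14, i++
i=7 j=3: 15>14, j++
i=7 j=4: 15<16, i++
i=8 j=4: 21>16, j++
i=8 j=5: 21==21 emit, i++,j++
i=9 j=6: 24<27, i++
i=10 j=6: 27==27 emit, i++,j++

intersection = [4, 21, 27]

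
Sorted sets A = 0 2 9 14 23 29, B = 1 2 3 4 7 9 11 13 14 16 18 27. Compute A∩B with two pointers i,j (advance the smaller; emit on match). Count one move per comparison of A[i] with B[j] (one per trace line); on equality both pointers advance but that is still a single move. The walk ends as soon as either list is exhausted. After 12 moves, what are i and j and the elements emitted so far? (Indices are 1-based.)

i=5, j=12, emitted=[2, 9, 14]

[i=1,j=1] 0<1 → i++
[i=2,j=1] 2>1 → j++
[i=2,j=2] 2==2 emit → i++,j++
[i=3,j=3] 9>3 → j++
[i=3,j=4] 9>4 → j++
[i=3,j=5] 9>7 → j++
[i=3,j=6] 9==9 emit → i++,j++
[i=4,j=7] 14>11 → j++
[i=4,j=8] 14>13 → j++
[i=4,j=9] 14==14 emit → i++,j++
[i=5,j=10] 23>16 → j++
[i=5,j=11] 23>18 → j++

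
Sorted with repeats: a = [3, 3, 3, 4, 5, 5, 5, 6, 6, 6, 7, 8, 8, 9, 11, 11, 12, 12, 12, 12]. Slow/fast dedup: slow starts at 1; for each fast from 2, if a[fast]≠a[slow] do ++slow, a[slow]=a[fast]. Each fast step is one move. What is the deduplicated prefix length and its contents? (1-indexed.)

(s=1,f=2) a[fast]=3=a[slow] dup → fast++
(s=1,f=3) a[fast]=3=a[slow] dup → fast++
(s=1,f=4) a[fast]=4≠a[slow]=3 write a[2]=4 → slow++,fast++
(s=2,f=5) a[fast]=5≠a[slow]=4 write a[3]=5 → slow++,fast++
(s=3,f=6) a[fast]=5=a[slow] dup → fast++
(s=3,f=7) a[fast]=5=a[slow] dup → fast++
(s=3,f=8) a[fast]=6≠a[slow]=5 write a[4]=6 → slow++,fast++
(s=4,f=9) a[fast]=6=a[slow] dup → fast++
(s=4,f=10) a[fast]=6=a[slow] dup → fast++
(s=4,f=11) a[fast]=7≠a[slow]=6 write a[5]=7 → slow++,fast++
(s=5,f=12) a[fast]=8≠a[slow]=7 write a[6]=8 → slow++,fast++
(s=6,f=13) a[fast]=8=a[slow] dup → fast++
(s=6,f=14) a[fast]=9≠a[slow]=8 write a[7]=9 → slow++,fast++
(s=7,f=15) a[fast]=11≠a[slow]=9 write a[8]=11 → slow++,fast++
(s=8,f=16) a[fast]=11=a[slow] dup → fast++
(s=8,f=17) a[fast]=12≠a[slow]=11 write a[9]=12 → slow++,fast++
(s=9,f=18) a[fast]=12=a[slow] dup → fast++
(s=9,f=19) a[fast]=12=a[slow] dup → fast++
(s=9,f=20) a[fast]=12=a[slow] dup → fast++

length 9; prefix = [3, 4, 5, 6, 7, 8, 9, 11, 12]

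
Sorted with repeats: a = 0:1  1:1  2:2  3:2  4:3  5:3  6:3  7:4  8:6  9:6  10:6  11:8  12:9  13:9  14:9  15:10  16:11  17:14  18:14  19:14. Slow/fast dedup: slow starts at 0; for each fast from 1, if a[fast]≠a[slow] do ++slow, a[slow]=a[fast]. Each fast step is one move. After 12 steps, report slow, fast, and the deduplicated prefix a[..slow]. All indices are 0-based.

(s=0,f=1) a[fast]=1=a[slow] dup → fast++
(s=0,f=2) a[fast]=2≠a[slow]=1 write a[1]=2 → slow++,fast++
(s=1,f=3) a[fast]=2=a[slow] dup → fast++
(s=1,f=4) a[fast]=3≠a[slow]=2 write a[2]=3 → slow++,fast++
(s=2,f=5) a[fast]=3=a[slow] dup → fast++
(s=2,f=6) a[fast]=3=a[slow] dup → fast++
(s=2,f=7) a[fast]=4≠a[slow]=3 write a[3]=4 → slow++,fast++
(s=3,f=8) a[fast]=6≠a[slow]=4 write a[4]=6 → slow++,fast++
(s=4,f=9) a[fast]=6=a[slow] dup → fast++
(s=4,f=10) a[fast]=6=a[slow] dup → fast++
(s=4,f=11) a[fast]=8≠a[slow]=6 write a[5]=8 → slow++,fast++
(s=5,f=12) a[fast]=9≠a[slow]=8 write a[6]=9 → slow++,fast++

slow=6, fast=13, prefix=[1, 2, 3, 4, 6, 8, 9]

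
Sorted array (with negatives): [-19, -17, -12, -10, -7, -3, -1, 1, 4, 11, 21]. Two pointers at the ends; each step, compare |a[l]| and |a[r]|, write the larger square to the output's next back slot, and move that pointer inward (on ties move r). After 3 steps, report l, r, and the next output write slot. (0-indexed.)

[0,10] |-19|<=|21| out[10]=441 → r--
[0,9] |-19|>|11| out[9]=361 → l++
[1,9] |-17|>|11| out[8]=289 → l++

l=2, r=9, next write slot=7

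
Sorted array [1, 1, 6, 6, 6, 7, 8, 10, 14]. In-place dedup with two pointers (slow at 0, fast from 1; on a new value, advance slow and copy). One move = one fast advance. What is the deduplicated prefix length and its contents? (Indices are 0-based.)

(s=0,f=1) a[fast]=1=a[slow] dup → fast++
(s=0,f=2) a[fast]=6≠a[slow]=1 write a[1]=6 → slow++,fast++
(s=1,f=3) a[fast]=6=a[slow] dup → fast++
(s=1,f=4) a[fast]=6=a[slow] dup → fast++
(s=1,f=5) a[fast]=7≠a[slow]=6 write a[2]=7 → slow++,fast++
(s=2,f=6) a[fast]=8≠a[slow]=7 write a[3]=8 → slow++,fast++
(s=3,f=7) a[fast]=10≠a[slow]=8 write a[4]=10 → slow++,fast++
(s=4,f=8) a[fast]=14≠a[slow]=10 write a[5]=14 → slow++,fast++

length 6; prefix = [1, 6, 7, 8, 10, 14]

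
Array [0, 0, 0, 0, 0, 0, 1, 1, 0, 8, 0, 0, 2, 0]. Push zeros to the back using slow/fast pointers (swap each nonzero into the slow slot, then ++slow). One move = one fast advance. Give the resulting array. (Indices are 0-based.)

[1, 1, 8, 2, 0, 0, 0, 0, 0, 0, 0, 0, 0, 0]

(s=0,f=0) a[fast]=0 → fast++
(s=0,f=1) a[fast]=0 → fast++
(s=0,f=2) a[fast]=0 → fast++
(s=0,f=3) a[fast]=0 → fast++
(s=0,f=4) a[fast]=0 → fast++
(s=0,f=5) a[fast]=0 → fast++
(s=0,f=6) a[fast]=1≠0 swap→a[0]=1 → slow++,fast++
(s=1,f=7) a[fast]=1≠0 swap→a[1]=1 → slow++,fast++
(s=2,f=8) a[fast]=0 → fast++
(s=2,f=9) a[fast]=8≠0 swap→a[2]=8 → slow++,fast++
(s=3,f=10) a[fast]=0 → fast++
(s=3,f=11) a[fast]=0 → fast++
(s=3,f=12) a[fast]=2≠0 swap→a[3]=2 → slow++,fast++
(s=4,f=13) a[fast]=0 → fast++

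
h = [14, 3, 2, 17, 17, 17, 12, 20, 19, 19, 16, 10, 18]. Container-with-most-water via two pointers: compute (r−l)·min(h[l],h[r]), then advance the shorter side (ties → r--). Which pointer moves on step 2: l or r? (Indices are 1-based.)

l

[1,13] min(14,18)*12=168 best=168 * → l++
[2,13] min(3,18)*11=33 best=168 → l++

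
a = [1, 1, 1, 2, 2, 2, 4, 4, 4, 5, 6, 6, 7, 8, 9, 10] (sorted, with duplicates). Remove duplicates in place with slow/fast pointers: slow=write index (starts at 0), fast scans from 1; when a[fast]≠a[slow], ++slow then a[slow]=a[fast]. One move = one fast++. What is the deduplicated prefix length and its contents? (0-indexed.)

slow=0 fast=1: a[fast]=1=a[slow] dup, fast++
slow=0 fast=2: a[fast]=1=a[slow] dup, fast++
slow=0 fast=3: a[fast]=2≠a[slow]=1 write a[1]=2, slow++,fast++
slow=1 fast=4: a[fast]=2=a[slow] dup, fast++
slow=1 fast=5: a[fast]=2=a[slow] dup, fast++
slow=1 fast=6: a[fast]=4≠a[slow]=2 write a[2]=4, slow++,fast++
slow=2 fast=7: a[fast]=4=a[slow] dup, fast++
slow=2 fast=8: a[fast]=4=a[slow] dup, fast++
slow=2 fast=9: a[fast]=5≠a[slow]=4 write a[3]=5, slow++,fast++
slow=3 fast=10: a[fast]=6≠a[slow]=5 write a[4]=6, slow++,fast++
slow=4 fast=11: a[fast]=6=a[slow] dup, fast++
slow=4 fast=12: a[fast]=7≠a[slow]=6 write a[5]=7, slow++,fast++
slow=5 fast=13: a[fast]=8≠a[slow]=7 write a[6]=8, slow++,fast++
slow=6 fast=14: a[fast]=9≠a[slow]=8 write a[7]=9, slow++,fast++
slow=7 fast=15: a[fast]=10≠a[slow]=9 write a[8]=10, slow++,fast++

length 9; prefix = [1, 2, 4, 5, 6, 7, 8, 9, 10]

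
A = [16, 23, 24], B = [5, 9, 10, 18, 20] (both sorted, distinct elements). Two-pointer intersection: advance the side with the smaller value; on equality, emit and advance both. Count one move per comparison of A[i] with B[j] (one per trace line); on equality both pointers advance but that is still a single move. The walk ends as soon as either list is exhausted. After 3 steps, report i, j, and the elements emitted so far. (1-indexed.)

i=1, j=4, emitted=[]

i=1 j=1: 16>5, j++
i=1 j=2: 16>9, j++
i=1 j=3: 16>10, j++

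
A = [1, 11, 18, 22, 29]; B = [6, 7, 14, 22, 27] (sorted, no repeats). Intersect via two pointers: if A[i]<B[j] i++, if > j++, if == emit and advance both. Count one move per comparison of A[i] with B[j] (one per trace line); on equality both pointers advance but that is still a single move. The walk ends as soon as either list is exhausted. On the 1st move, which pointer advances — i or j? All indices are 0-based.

i

[i=0,j=0] 1<6 → i++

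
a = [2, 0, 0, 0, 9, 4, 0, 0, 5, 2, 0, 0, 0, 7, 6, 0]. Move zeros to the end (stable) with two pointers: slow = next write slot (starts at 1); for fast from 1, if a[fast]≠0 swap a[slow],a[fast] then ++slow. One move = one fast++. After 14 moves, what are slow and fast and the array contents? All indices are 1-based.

slow=1 fast=1: a[fast]=2≠0 swap→a[1]=2, slow++,fast++
slow=2 fast=2: a[fast]=0, fast++
slow=2 fast=3: a[fast]=0, fast++
slow=2 fast=4: a[fast]=0, fast++
slow=2 fast=5: a[fast]=9≠0 swap→a[2]=9, slow++,fast++
slow=3 fast=6: a[fast]=4≠0 swap→a[3]=4, slow++,fast++
slow=4 fast=7: a[fast]=0, fast++
slow=4 fast=8: a[fast]=0, fast++
slow=4 fast=9: a[fast]=5≠0 swap→a[4]=5, slow++,fast++
slow=5 fast=10: a[fast]=2≠0 swap→a[5]=2, slow++,fast++
slow=6 fast=11: a[fast]=0, fast++
slow=6 fast=12: a[fast]=0, fast++
slow=6 fast=13: a[fast]=0, fast++
slow=6 fast=14: a[fast]=7≠0 swap→a[6]=7, slow++,fast++

slow=7, fast=15, a=[2, 9, 4, 5, 2, 7, 0, 0, 0, 0, 0, 0, 0, 0, 6, 0]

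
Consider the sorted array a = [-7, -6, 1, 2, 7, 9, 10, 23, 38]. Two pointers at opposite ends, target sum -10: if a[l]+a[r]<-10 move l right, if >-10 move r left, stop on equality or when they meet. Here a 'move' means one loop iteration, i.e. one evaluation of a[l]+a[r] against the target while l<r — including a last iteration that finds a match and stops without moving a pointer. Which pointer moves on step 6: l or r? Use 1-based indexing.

r

l=1 r=9: -7+38=31 >-10, r--
l=1 r=8: -7+23=16 >-10, r--
l=1 r=7: -7+10=3 >-10, r--
l=1 r=6: -7+9=2 >-10, r--
l=1 r=5: -7+7=0 >-10, r--
l=1 r=4: -7+2=-5 >-10, r--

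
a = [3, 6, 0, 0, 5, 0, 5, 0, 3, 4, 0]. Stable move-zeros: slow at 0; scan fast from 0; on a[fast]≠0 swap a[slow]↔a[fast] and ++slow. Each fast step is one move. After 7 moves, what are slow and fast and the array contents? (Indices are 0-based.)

slow=0 fast=0: a[fast]=3≠0 swap→a[0]=3, slow++,fast++
slow=1 fast=1: a[fast]=6≠0 swap→a[1]=6, slow++,fast++
slow=2 fast=2: a[fast]=0, fast++
slow=2 fast=3: a[fast]=0, fast++
slow=2 fast=4: a[fast]=5≠0 swap→a[2]=5, slow++,fast++
slow=3 fast=5: a[fast]=0, fast++
slow=3 fast=6: a[fast]=5≠0 swap→a[3]=5, slow++,fast++

slow=4, fast=7, a=[3, 6, 5, 5, 0, 0, 0, 0, 3, 4, 0]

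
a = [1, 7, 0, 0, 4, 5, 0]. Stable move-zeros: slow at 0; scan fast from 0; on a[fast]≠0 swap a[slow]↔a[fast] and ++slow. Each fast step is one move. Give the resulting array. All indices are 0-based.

slow=0 fast=0: a[fast]=1≠0 swap→a[0]=1, slow++,fast++
slow=1 fast=1: a[fast]=7≠0 swap→a[1]=7, slow++,fast++
slow=2 fast=2: a[fast]=0, fast++
slow=2 fast=3: a[fast]=0, fast++
slow=2 fast=4: a[fast]=4≠0 swap→a[2]=4, slow++,fast++
slow=3 fast=5: a[fast]=5≠0 swap→a[3]=5, slow++,fast++
slow=4 fast=6: a[fast]=0, fast++

[1, 7, 4, 5, 0, 0, 0]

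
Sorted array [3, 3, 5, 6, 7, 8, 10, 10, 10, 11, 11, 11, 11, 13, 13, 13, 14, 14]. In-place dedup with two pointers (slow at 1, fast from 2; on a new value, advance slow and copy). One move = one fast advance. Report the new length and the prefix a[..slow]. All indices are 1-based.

slow=1 fast=2: a[fast]=3=a[slow] dup, fast++
slow=1 fast=3: a[fast]=5≠a[slow]=3 write a[2]=5, slow++,fast++
slow=2 fast=4: a[fast]=6≠a[slow]=5 write a[3]=6, slow++,fast++
slow=3 fast=5: a[fast]=7≠a[slow]=6 write a[4]=7, slow++,fast++
slow=4 fast=6: a[fast]=8≠a[slow]=7 write a[5]=8, slow++,fast++
slow=5 fast=7: a[fast]=10≠a[slow]=8 write a[6]=10, slow++,fast++
slow=6 fast=8: a[fast]=10=a[slow] dup, fast++
slow=6 fast=9: a[fast]=10=a[slow] dup, fast++
slow=6 fast=10: a[fast]=11≠a[slow]=10 write a[7]=11, slow++,fast++
slow=7 fast=11: a[fast]=11=a[slow] dup, fast++
slow=7 fast=12: a[fast]=11=a[slow] dup, fast++
slow=7 fast=13: a[fast]=11=a[slow] dup, fast++
slow=7 fast=14: a[fast]=13≠a[slow]=11 write a[8]=13, slow++,fast++
slow=8 fast=15: a[fast]=13=a[slow] dup, fast++
slow=8 fast=16: a[fast]=13=a[slow] dup, fast++
slow=8 fast=17: a[fast]=14≠a[slow]=13 write a[9]=14, slow++,fast++
slow=9 fast=18: a[fast]=14=a[slow] dup, fast++

length 9; prefix = [3, 5, 6, 7, 8, 10, 11, 13, 14]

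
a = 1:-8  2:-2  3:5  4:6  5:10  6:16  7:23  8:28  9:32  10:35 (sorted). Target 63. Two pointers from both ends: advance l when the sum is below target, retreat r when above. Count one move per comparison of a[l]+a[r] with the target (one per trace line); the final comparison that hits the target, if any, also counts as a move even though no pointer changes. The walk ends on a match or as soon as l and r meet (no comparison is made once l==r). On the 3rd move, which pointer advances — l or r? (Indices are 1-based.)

l=1 r=10: -8+35=27 <63, l++
l=2 r=10: -2+35=33 <63, l++
l=3 r=10: 5+35=40 <63, l++

l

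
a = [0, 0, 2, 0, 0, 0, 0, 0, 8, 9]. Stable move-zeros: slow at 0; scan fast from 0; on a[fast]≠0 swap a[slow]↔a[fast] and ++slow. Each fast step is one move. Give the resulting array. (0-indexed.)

[2, 8, 9, 0, 0, 0, 0, 0, 0, 0]

(s=0,f=0) a[fast]=0 → fast++
(s=0,f=1) a[fast]=0 → fast++
(s=0,f=2) a[fast]=2≠0 swap→a[0]=2 → slow++,fast++
(s=1,f=3) a[fast]=0 → fast++
(s=1,f=4) a[fast]=0 → fast++
(s=1,f=5) a[fast]=0 → fast++
(s=1,f=6) a[fast]=0 → fast++
(s=1,f=7) a[fast]=0 → fast++
(s=1,f=8) a[fast]=8≠0 swap→a[1]=8 → slow++,fast++
(s=2,f=9) a[fast]=9≠0 swap→a[2]=9 → slow++,fast++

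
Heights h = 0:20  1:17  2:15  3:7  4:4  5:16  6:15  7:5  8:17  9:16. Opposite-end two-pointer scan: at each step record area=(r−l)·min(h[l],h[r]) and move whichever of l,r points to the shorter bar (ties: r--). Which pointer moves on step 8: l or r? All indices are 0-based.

r

l=0 r=9: min(20,16)*9=144 best=144 *, r--
l=0 r=8: min(20,17)*8=136 best=144, r--
l=0 r=7: min(20,5)*7=35 best=144, r--
l=0 r=6: min(20,15)*6=90 best=144, r--
l=0 r=5: min(20,16)*5=80 best=144, r--
l=0 r=4: min(20,4)*4=16 best=144, r--
l=0 r=3: min(20,7)*3=21 best=144, r--
l=0 r=2: min(20,15)*2=30 best=144, r--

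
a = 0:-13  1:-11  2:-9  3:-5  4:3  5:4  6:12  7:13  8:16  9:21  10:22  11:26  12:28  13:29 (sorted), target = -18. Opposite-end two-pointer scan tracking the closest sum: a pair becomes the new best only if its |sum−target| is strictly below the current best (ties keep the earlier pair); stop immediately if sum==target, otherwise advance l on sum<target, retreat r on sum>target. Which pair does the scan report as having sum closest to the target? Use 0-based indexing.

pair (-13, -5) with sum -18 (|Δ|=0)

l=0 r=13: -13+29=16 d=34 *, r--
l=0 r=12: -13+28=15 d=33 *, r--
l=0 r=11: -13+26=13 d=31 *, r--
l=0 r=10: -13+22=9 d=27 *, r--
l=0 r=9: -13+21=8 d=26 *, r--
l=0 r=8: -13+16=3 d=21 *, r--
l=0 r=7: -13+13=0 d=18 *, r--
l=0 r=6: -13+12=-1 d=17 *, r--
l=0 r=5: -13+4=-9 d=9 *, r--
l=0 r=4: -13+3=-10 d=8 *, r--
l=0 r=3: -13+-5=-18 d=0 *, stop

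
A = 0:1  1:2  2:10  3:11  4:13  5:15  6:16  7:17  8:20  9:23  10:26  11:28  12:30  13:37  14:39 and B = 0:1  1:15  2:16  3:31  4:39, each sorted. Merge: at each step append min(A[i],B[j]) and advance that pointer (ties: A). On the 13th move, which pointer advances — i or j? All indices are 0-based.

i=0 j=0: A[i]=1<=B[j]=1 take 1, i++
i=1 j=0: A[i]=2>B[j]=1 take 1, j++
i=1 j=1: A[i]=2<=B[j]=15 take 2, i++
i=2 j=1: A[i]=10<=B[j]=15 take 10, i++
i=3 j=1: A[i]=11<=B[j]=15 take 11, i++
i=4 j=1: A[i]=13<=B[j]=15 take 13, i++
i=5 j=1: A[i]=15<=B[j]=15 take 15, i++
i=6 j=1: A[i]=16>B[j]=15 take 15, j++
i=6 j=2: A[i]=16<=B[j]=16 take 16, i++
i=7 j=2: A[i]=17>B[j]=16 take 16, j++
i=7 j=3: A[i]=17<=B[j]=31 take 17, i++
i=8 j=3: A[i]=20<=B[j]=31 take 20, i++
i=9 j=3: A[i]=23<=B[j]=31 take 23, i++

i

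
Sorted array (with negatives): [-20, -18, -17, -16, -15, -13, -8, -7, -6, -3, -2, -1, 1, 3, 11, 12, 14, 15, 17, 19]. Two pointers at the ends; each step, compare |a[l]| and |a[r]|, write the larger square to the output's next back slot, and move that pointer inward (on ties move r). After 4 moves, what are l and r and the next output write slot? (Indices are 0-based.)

[0,19] |-20|>|19| out[19]=400 → l++
[1,19] |-18|<=|19| out[18]=361 → r--
[1,18] |-18|>|17| out[17]=324 → l++
[2,18] |-17|<=|17| out[16]=289 → r--

l=2, r=17, next write slot=15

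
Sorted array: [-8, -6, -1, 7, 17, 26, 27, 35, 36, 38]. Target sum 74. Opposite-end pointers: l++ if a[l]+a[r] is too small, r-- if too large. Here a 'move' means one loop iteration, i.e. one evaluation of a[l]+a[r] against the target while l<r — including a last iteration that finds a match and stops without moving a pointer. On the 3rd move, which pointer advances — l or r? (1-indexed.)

l=1 r=10: -8+38=30 <74, l++
l=2 r=10: -6+38=32 <74, l++
l=3 r=10: -1+38=37 <74, l++

l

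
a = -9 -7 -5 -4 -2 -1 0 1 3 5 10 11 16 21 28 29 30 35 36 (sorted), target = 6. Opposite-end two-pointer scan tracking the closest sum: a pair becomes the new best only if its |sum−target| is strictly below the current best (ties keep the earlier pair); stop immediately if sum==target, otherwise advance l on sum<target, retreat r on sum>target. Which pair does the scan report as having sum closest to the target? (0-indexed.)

[0,18] -9+36=27 d=21 * → r--
[0,17] -9+35=26 d=20 * → r--
[0,16] -9+30=21 d=15 * → r--
[0,15] -9+29=20 d=14 * → r--
[0,14] -9+28=19 d=13 * → r--
[0,13] -9+21=12 d=6 * → r--
[0,12] -9+16=7 d=1 * → r--
[0,11] -9+11=2 d=4 → l++
[1,11] -7+11=4 d=2 → l++
[2,11] -5+11=6 d=0 * → stop

pair (-5, 11) with sum 6 (|Δ|=0)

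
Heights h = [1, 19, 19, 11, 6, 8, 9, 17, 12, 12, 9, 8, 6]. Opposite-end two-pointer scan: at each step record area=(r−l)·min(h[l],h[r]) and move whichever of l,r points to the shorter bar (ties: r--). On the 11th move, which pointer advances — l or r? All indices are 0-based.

l=0 r=12: min(1,6)*12=12 best=12 *, l++
l=1 r=12: min(19,6)*11=66 best=66 *, r--
l=1 r=11: min(19,8)*10=80 best=80 *, r--
l=1 r=10: min(19,9)*9=81 best=81 *, r--
l=1 r=9: min(19,12)*8=96 best=96 *, r--
l=1 r=8: min(19,12)*7=84 best=96, r--
l=1 r=7: min(19,17)*6=102 best=102 *, r--
l=1 r=6: min(19,9)*5=45 best=102, r--
l=1 r=5: min(19,8)*4=32 best=102, r--
l=1 r=4: min(19,6)*3=18 best=102, r--
l=1 r=3: min(19,11)*2=22 best=102, r--

r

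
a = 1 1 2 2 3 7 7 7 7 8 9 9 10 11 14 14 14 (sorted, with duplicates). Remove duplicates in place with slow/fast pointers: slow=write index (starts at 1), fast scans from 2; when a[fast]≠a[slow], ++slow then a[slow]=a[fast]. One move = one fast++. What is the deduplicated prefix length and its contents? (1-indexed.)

(s=1,f=2) a[fast]=1=a[slow] dup → fast++
(s=1,f=3) a[fast]=2≠a[slow]=1 write a[2]=2 → slow++,fast++
(s=2,f=4) a[fast]=2=a[slow] dup → fast++
(s=2,f=5) a[fast]=3≠a[slow]=2 write a[3]=3 → slow++,fast++
(s=3,f=6) a[fast]=7≠a[slow]=3 write a[4]=7 → slow++,fast++
(s=4,f=7) a[fast]=7=a[slow] dup → fast++
(s=4,f=8) a[fast]=7=a[slow] dup → fast++
(s=4,f=9) a[fast]=7=a[slow] dup → fast++
(s=4,f=10) a[fast]=8≠a[slow]=7 write a[5]=8 → slow++,fast++
(s=5,f=11) a[fast]=9≠a[slow]=8 write a[6]=9 → slow++,fast++
(s=6,f=12) a[fast]=9=a[slow] dup → fast++
(s=6,f=13) a[fast]=10≠a[slow]=9 write a[7]=10 → slow++,fast++
(s=7,f=14) a[fast]=11≠a[slow]=10 write a[8]=11 → slow++,fast++
(s=8,f=15) a[fast]=14≠a[slow]=11 write a[9]=14 → slow++,fast++
(s=9,f=16) a[fast]=14=a[slow] dup → fast++
(s=9,f=17) a[fast]=14=a[slow] dup → fast++

length 9; prefix = [1, 2, 3, 7, 8, 9, 10, 11, 14]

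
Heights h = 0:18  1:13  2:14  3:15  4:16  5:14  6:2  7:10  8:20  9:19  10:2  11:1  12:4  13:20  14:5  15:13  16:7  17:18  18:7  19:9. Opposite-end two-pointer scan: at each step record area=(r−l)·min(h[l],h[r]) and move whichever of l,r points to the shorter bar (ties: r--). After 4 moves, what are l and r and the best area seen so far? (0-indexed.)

l=0, r=15, best area=306

l=0 r=19: min(18,9)*19=171 best=171 *, r--
l=0 r=18: min(18,7)*18=126 best=171, r--
l=0 r=17: min(18,18)*17=306 best=306 *, r--
l=0 r=16: min(18,7)*16=112 best=306, r--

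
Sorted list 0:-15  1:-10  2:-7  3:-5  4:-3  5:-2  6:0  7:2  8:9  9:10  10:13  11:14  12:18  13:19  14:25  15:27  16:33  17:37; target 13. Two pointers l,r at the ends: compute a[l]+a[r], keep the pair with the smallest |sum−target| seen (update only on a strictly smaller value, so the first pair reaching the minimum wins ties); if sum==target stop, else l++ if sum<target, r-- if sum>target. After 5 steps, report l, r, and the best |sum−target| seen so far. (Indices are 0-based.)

l=1, r=13, best |Δ|=1

[0,17] -15+37=22 d=9 * → r--
[0,16] -15+33=18 d=5 * → r--
[0,15] -15+27=12 d=1 * → l++
[1,15] -10+27=17 d=4 → r--
[1,14] -10+25=15 d=2 → r--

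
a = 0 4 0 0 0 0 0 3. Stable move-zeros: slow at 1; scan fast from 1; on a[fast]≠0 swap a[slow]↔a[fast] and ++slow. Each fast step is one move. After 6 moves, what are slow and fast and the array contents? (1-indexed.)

slow=2, fast=7, a=[4, 0, 0, 0, 0, 0, 0, 3]

slow=1 fast=1: a[fast]=0, fast++
slow=1 fast=2: a[fast]=4≠0 swap→a[1]=4, slow++,fast++
slow=2 fast=3: a[fast]=0, fast++
slow=2 fast=4: a[fast]=0, fast++
slow=2 fast=5: a[fast]=0, fast++
slow=2 fast=6: a[fast]=0, fast++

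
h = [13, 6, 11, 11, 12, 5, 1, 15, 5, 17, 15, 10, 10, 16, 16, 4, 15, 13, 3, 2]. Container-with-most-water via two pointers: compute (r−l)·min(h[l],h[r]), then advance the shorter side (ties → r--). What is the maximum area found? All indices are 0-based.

[0,19] min(13,2)*19=38 best=38 * → r--
[0,18] min(13,3)*18=54 best=54 * → r--
[0,17] min(13,13)*17=221 best=221 * → r--
[0,16] min(13,15)*16=208 best=221 → l++
[1,16] min(6,15)*15=90 best=221 → l++
[2,16] min(11,15)*14=154 best=221 → l++
[3,16] min(11,15)*13=143 best=221 → l++
[4,16] min(12,15)*12=144 best=221 → l++
[5,16] min(5,15)*11=55 best=221 → l++
[6,16] min(1,15)*10=10 best=221 → l++
[7,16] min(15,15)*9=135 best=221 → r--
[7,15] min(15,4)*8=32 best=221 → r--
[7,14] min(15,16)*7=105 best=221 → l++
[8,14] min(5,16)*6=30 best=221 → l++
[9,14] min(17,16)*5=80 best=221 → r--
[9,13] min(17,16)*4=64 best=221 → r--
[9,12] min(17,10)*3=30 best=221 → r--
[9,11] min(17,10)*2=20 best=221 → r--
[9,10] min(17,15)*1=15 best=221 → r--

max area = 221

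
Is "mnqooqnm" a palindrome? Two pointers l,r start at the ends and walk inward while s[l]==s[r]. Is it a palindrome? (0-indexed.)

[0,7] 'm'=='m' → l++,r--
[1,6] 'n'=='n' → l++,r--
[2,5] 'q'=='q' → l++,r--
[3,4] 'o'=='o' → l++,r--

palindrome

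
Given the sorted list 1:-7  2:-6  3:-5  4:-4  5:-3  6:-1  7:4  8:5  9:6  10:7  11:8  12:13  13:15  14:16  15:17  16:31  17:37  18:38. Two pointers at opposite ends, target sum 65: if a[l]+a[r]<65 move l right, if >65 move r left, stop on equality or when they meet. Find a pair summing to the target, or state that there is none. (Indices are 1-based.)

no pair

[1,18] -7+38=31 <65 → l++
[2,18] -6+38=32 <65 → l++
[3,18] -5+38=33 <65 → l++
[4,18] -4+38=34 <65 → l++
[5,18] -3+38=35 <65 → l++
[6,18] -1+38=37 <65 → l++
[7,18] 4+38=42 <65 → l++
[8,18] 5+38=43 <65 → l++
[9,18] 6+38=44 <65 → l++
[10,18] 7+38=45 <65 → l++
[11,18] 8+38=46 <65 → l++
[12,18] 13+38=51 <65 → l++
[13,18] 15+38=53 <65 → l++
[14,18] 16+38=54 <65 → l++
[15,18] 17+38=55 <65 → l++
[16,18] 31+38=69 >65 → r--
[16,17] 31+37=68 >65 → r--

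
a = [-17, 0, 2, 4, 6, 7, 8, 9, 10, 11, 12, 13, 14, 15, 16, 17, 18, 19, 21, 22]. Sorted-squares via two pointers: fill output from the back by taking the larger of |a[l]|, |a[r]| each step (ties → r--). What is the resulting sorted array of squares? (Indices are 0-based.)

l=0 r=19: |-17|<=|22| out[19]=484, r--
l=0 r=18: |-17|<=|21| out[18]=441, r--
l=0 r=17: |-17|<=|19| out[17]=361, r--
l=0 r=16: |-17|<=|18| out[16]=324, r--
l=0 r=15: |-17|<=|17| out[15]=289, r--
l=0 r=14: |-17|>|16| out[14]=289, l++
l=1 r=14: |0|<=|16| out[13]=256, r--
l=1 r=13: |0|<=|15| out[12]=225, r--
l=1 r=12: |0|<=|14| out[11]=196, r--
l=1 r=11: |0|<=|13| out[10]=169, r--
l=1 r=10: |0|<=|12| out[9]=144, r--
l=1 r=9: |0|<=|11| out[8]=121, r--
l=1 r=8: |0|<=|10| out[7]=100, r--
l=1 r=7: |0|<=|9| out[6]=81, r--
l=1 r=6: |0|<=|8| out[5]=64, r--
l=1 r=5: |0|<=|7| out[4]=49, r--
l=1 r=4: |0|<=|6| out[3]=36, r--
l=1 r=3: |0|<=|4| out[2]=16, r--
l=1 r=2: |0|<=|2| out[1]=4, r--
l=1 r=1: |0|<=|0| out[0]=0, r--

[0, 4, 16, 36, 49, 64, 81, 100, 121, 144, 169, 196, 225, 256, 289, 289, 324, 361, 441, 484]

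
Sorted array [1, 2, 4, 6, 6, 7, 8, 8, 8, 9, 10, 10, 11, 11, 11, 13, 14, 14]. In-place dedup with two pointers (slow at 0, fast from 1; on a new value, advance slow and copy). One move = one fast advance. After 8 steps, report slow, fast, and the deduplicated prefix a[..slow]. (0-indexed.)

slow=5, fast=9, prefix=[1, 2, 4, 6, 7, 8]

(s=0,f=1) a[fast]=2≠a[slow]=1 write a[1]=2 → slow++,fast++
(s=1,f=2) a[fast]=4≠a[slow]=2 write a[2]=4 → slow++,fast++
(s=2,f=3) a[fast]=6≠a[slow]=4 write a[3]=6 → slow++,fast++
(s=3,f=4) a[fast]=6=a[slow] dup → fast++
(s=3,f=5) a[fast]=7≠a[slow]=6 write a[4]=7 → slow++,fast++
(s=4,f=6) a[fast]=8≠a[slow]=7 write a[5]=8 → slow++,fast++
(s=5,f=7) a[fast]=8=a[slow] dup → fast++
(s=5,f=8) a[fast]=8=a[slow] dup → fast++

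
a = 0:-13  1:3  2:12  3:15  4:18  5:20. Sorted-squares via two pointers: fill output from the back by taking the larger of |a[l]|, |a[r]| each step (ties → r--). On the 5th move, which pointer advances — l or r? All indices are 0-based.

l=0 r=5: |-13|<=|20| out[5]=400, r--
l=0 r=4: |-13|<=|18| out[4]=324, r--
l=0 r=3: |-13|<=|15| out[3]=225, r--
l=0 r=2: |-13|>|12| out[2]=169, l++
l=1 r=2: |3|<=|12| out[1]=144, r--

r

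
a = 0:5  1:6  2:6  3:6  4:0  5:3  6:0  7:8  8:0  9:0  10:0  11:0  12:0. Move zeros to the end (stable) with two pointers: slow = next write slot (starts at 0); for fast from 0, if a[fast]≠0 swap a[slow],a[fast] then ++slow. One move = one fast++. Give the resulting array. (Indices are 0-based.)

[5, 6, 6, 6, 3, 8, 0, 0, 0, 0, 0, 0, 0]

slow=0 fast=0: a[fast]=5≠0 swap→a[0]=5, slow++,fast++
slow=1 fast=1: a[fast]=6≠0 swap→a[1]=6, slow++,fast++
slow=2 fast=2: a[fast]=6≠0 swap→a[2]=6, slow++,fast++
slow=3 fast=3: a[fast]=6≠0 swap→a[3]=6, slow++,fast++
slow=4 fast=4: a[fast]=0, fast++
slow=4 fast=5: a[fast]=3≠0 swap→a[4]=3, slow++,fast++
slow=5 fast=6: a[fast]=0, fast++
slow=5 fast=7: a[fast]=8≠0 swap→a[5]=8, slow++,fast++
slow=6 fast=8: a[fast]=0, fast++
slow=6 fast=9: a[fast]=0, fast++
slow=6 fast=10: a[fast]=0, fast++
slow=6 fast=11: a[fast]=0, fast++
slow=6 fast=12: a[fast]=0, fast++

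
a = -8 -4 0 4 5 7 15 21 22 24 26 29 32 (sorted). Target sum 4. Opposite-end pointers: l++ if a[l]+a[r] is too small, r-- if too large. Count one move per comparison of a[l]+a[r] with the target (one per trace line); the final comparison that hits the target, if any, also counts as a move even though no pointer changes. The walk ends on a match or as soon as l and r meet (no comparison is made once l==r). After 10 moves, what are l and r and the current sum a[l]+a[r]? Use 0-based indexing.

[0,12] -8+32=24 >4 → r--
[0,11] -8+29=21 >4 → r--
[0,10] -8+26=18 >4 → r--
[0,9] -8+24=16 >4 → r--
[0,8] -8+22=14 >4 → r--
[0,7] -8+21=13 >4 → r--
[0,6] -8+15=7 >4 → r--
[0,5] -8+7=-1 <4 → l++
[1,5] -4+7=3 <4 → l++
[2,5] 0+7=7 >4 → r--

l=2, r=4, sum=5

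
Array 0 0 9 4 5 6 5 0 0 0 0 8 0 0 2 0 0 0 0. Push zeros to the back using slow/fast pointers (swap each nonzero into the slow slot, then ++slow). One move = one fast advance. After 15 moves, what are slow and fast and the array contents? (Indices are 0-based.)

(s=0,f=0) a[fast]=0 → fast++
(s=0,f=1) a[fast]=0 → fast++
(s=0,f=2) a[fast]=9≠0 swap→a[0]=9 → slow++,fast++
(s=1,f=3) a[fast]=4≠0 swap→a[1]=4 → slow++,fast++
(s=2,f=4) a[fast]=5≠0 swap→a[2]=5 → slow++,fast++
(s=3,f=5) a[fast]=6≠0 swap→a[3]=6 → slow++,fast++
(s=4,f=6) a[fast]=5≠0 swap→a[4]=5 → slow++,fast++
(s=5,f=7) a[fast]=0 → fast++
(s=5,f=8) a[fast]=0 → fast++
(s=5,f=9) a[fast]=0 → fast++
(s=5,f=10) a[fast]=0 → fast++
(s=5,f=11) a[fast]=8≠0 swap→a[5]=8 → slow++,fast++
(s=6,f=12) a[fast]=0 → fast++
(s=6,f=13) a[fast]=0 → fast++
(s=6,f=14) a[fast]=2≠0 swap→a[6]=2 → slow++,fast++

slow=7, fast=15, a=[9, 4, 5, 6, 5, 8, 2, 0, 0, 0, 0, 0, 0, 0, 0, 0, 0, 0, 0]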